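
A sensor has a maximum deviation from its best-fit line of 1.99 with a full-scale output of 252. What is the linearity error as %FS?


Linearity error = (max deviation / full scale) * 100%.
Linearity = (1.99 / 252) * 100
Linearity = 0.79 %FS

0.79 %FS


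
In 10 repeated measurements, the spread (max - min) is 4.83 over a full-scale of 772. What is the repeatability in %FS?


Repeatability = (spread / full scale) * 100%.
R = (4.83 / 772) * 100
R = 0.626 %FS

0.626 %FS


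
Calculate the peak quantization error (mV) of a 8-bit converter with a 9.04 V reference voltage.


The maximum quantization error is +/- LSB/2.
LSB = Vref / 2^n = 9.04 / 256 = 0.0353125 V
Max error = LSB / 2 = 0.0353125 / 2 = 0.01765625 V
Max error = 17.6562 mV

17.6562 mV


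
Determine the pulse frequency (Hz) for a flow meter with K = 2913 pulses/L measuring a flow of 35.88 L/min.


Frequency = K * Q / 60 (converting L/min to L/s).
f = 2913 * 35.88 / 60
f = 104518.44 / 60
f = 1741.97 Hz

1741.97 Hz


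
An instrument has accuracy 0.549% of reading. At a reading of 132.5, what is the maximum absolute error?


Absolute error = (accuracy% / 100) * reading.
Error = (0.549 / 100) * 132.5
Error = 0.00549 * 132.5
Error = 0.7274

0.7274


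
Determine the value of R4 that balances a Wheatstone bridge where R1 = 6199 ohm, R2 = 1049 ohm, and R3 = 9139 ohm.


At balance: R1*R4 = R2*R3, so R4 = R2*R3/R1.
R4 = 1049 * 9139 / 6199
R4 = 9586811 / 6199
R4 = 1546.51 ohm

1546.51 ohm


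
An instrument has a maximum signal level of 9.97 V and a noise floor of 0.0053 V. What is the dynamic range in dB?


Dynamic range = 20 * log10(Vmax / Vnoise).
DR = 20 * log10(9.97 / 0.0053)
DR = 20 * log10(1881.13)
DR = 65.49 dB

65.49 dB


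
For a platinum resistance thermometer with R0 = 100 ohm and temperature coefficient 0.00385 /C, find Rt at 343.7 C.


The RTD equation: Rt = R0 * (1 + alpha * T).
Rt = 100 * (1 + 0.00385 * 343.7)
Rt = 100 * (1 + 1.323245)
Rt = 100 * 2.323245
Rt = 232.325 ohm

232.325 ohm


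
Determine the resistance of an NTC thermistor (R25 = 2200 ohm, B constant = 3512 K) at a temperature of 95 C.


NTC thermistor equation: Rt = R25 * exp(B * (1/T - 1/T25)).
T in Kelvin: 368.15 K, T25 = 298.15 K
1/T - 1/T25 = 1/368.15 - 1/298.15 = -0.00063773
B * (1/T - 1/T25) = 3512 * -0.00063773 = -2.2397
Rt = 2200 * exp(-2.2397) = 234.3 ohm

234.3 ohm


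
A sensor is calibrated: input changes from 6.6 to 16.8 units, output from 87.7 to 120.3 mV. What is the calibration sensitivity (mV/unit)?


Sensitivity = (y2 - y1) / (x2 - x1).
S = (120.3 - 87.7) / (16.8 - 6.6)
S = 32.6 / 10.2
S = 3.1961 mV/unit

3.1961 mV/unit


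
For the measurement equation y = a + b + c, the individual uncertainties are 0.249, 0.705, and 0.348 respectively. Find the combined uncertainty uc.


For a sum of independent quantities, uc = sqrt(u1^2 + u2^2 + u3^2).
uc = sqrt(0.249^2 + 0.705^2 + 0.348^2)
uc = sqrt(0.062001 + 0.497025 + 0.121104)
uc = 0.8247

0.8247


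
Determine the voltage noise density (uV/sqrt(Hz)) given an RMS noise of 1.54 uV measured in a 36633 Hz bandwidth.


Noise spectral density = Vrms / sqrt(BW).
NSD = 1.54 / sqrt(36633)
NSD = 1.54 / 191.3975
NSD = 0.008 uV/sqrt(Hz)

0.008 uV/sqrt(Hz)


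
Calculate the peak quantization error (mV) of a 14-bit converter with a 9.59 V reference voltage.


The maximum quantization error is +/- LSB/2.
LSB = Vref / 2^n = 9.59 / 16384 = 0.00058533 V
Max error = LSB / 2 = 0.00058533 / 2 = 0.00029266 V
Max error = 0.2927 mV

0.2927 mV


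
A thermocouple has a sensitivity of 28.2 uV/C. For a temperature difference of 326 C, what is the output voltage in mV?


The thermocouple output V = sensitivity * dT.
V = 28.2 uV/C * 326 C
V = 9193.2 uV
V = 9.193 mV

9.193 mV


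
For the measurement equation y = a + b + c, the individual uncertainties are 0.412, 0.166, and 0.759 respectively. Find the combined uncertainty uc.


For a sum of independent quantities, uc = sqrt(u1^2 + u2^2 + u3^2).
uc = sqrt(0.412^2 + 0.166^2 + 0.759^2)
uc = sqrt(0.169744 + 0.027556 + 0.576081)
uc = 0.8794

0.8794


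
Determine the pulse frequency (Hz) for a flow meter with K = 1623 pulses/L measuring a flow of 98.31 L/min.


Frequency = K * Q / 60 (converting L/min to L/s).
f = 1623 * 98.31 / 60
f = 159557.13 / 60
f = 2659.29 Hz

2659.29 Hz


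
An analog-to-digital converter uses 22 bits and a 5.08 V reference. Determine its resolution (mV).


The resolution (LSB) of an ADC is Vref / 2^n.
LSB = 5.08 / 2^22
LSB = 5.08 / 4194304
LSB = 1.21e-06 V = 0.00121117 mV

0.00121117 mV


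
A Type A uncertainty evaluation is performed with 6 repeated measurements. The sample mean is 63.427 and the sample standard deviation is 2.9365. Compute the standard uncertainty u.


The standard uncertainty for Type A evaluation is u = s / sqrt(n).
u = 2.9365 / sqrt(6)
u = 2.9365 / 2.4495
u = 1.1988

1.1988


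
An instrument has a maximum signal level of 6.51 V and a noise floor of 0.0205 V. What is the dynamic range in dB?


Dynamic range = 20 * log10(Vmax / Vnoise).
DR = 20 * log10(6.51 / 0.0205)
DR = 20 * log10(317.56)
DR = 50.04 dB

50.04 dB


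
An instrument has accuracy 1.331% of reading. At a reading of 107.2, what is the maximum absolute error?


Absolute error = (accuracy% / 100) * reading.
Error = (1.331 / 100) * 107.2
Error = 0.01331 * 107.2
Error = 1.4268

1.4268


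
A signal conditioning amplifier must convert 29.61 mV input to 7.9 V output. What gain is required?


Gain = Vout / Vin (converting to same units).
G = 7.9 V / 29.61 mV
G = 7900.0 mV / 29.61 mV
G = 266.8

266.8


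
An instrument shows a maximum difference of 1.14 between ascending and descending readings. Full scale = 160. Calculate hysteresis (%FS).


Hysteresis = (max difference / full scale) * 100%.
H = (1.14 / 160) * 100
H = 0.712 %FS

0.712 %FS


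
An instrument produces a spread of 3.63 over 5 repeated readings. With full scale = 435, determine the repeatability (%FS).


Repeatability = (spread / full scale) * 100%.
R = (3.63 / 435) * 100
R = 0.834 %FS

0.834 %FS


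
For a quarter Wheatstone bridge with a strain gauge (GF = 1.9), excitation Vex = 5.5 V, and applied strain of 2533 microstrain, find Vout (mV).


Quarter bridge output: Vout = (GF * epsilon * Vex) / 4.
Vout = (1.9 * 2533e-6 * 5.5) / 4
Vout = 0.02646985 / 4 V
Vout = 0.00661746 V = 6.6175 mV

6.6175 mV


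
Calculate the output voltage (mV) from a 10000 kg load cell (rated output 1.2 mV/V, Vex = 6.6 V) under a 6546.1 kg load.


Vout = rated_output * Vex * (load / capacity).
Vout = 1.2 * 6.6 * (6546.1 / 10000)
Vout = 1.2 * 6.6 * 0.65461
Vout = 5.185 mV

5.185 mV


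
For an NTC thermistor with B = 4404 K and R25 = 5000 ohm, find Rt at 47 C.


NTC thermistor equation: Rt = R25 * exp(B * (1/T - 1/T25)).
T in Kelvin: 320.15 K, T25 = 298.15 K
1/T - 1/T25 = 1/320.15 - 1/298.15 = -0.00023048
B * (1/T - 1/T25) = 4404 * -0.00023048 = -1.015
Rt = 5000 * exp(-1.015) = 1811.9 ohm

1811.9 ohm


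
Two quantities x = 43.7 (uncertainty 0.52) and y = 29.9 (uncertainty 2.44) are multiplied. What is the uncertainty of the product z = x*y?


For a product z = x*y, the relative uncertainty is:
uz/z = sqrt((ux/x)^2 + (uy/y)^2)
Relative uncertainties: ux/x = 0.52/43.7 = 0.011899
uy/y = 2.44/29.9 = 0.081605
z = 43.7 * 29.9 = 1306.6
uz = 1306.6 * sqrt(0.011899^2 + 0.081605^2) = 107.756

107.756


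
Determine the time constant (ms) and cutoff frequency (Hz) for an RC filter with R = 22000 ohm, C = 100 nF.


Time constant: tau = R * C.
tau = 22000 * 1.00e-07 = 0.0022 s
tau = 2.2 ms
Cutoff frequency: fc = 1 / (2*pi*R*C).
fc = 1 / (2*pi*0.0022) = 72.34 Hz

tau = 2.2 ms, fc = 72.34 Hz


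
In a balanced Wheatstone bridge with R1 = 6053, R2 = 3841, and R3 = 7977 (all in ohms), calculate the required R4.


At balance: R1*R4 = R2*R3, so R4 = R2*R3/R1.
R4 = 3841 * 7977 / 6053
R4 = 30639657 / 6053
R4 = 5061.9 ohm

5061.9 ohm


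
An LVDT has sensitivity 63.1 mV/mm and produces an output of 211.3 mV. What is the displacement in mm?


Displacement = Vout / sensitivity.
d = 211.3 / 63.1
d = 3.349 mm

3.349 mm


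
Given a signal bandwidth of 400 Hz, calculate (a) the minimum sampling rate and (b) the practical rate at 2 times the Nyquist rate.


By Nyquist theorem, fs_min = 2 * fmax.
fs_min = 2 * 400 = 800 Hz
Practical rate = 2 * fs_min = 2 * 800 = 1600 Hz

fs_min = 800 Hz, fs_practical = 1600 Hz


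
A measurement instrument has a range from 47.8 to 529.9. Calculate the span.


Span = upper range - lower range.
Span = 529.9 - (47.8)
Span = 482.1

482.1


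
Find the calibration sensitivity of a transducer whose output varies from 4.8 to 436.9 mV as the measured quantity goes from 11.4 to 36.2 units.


Sensitivity = (y2 - y1) / (x2 - x1).
S = (436.9 - 4.8) / (36.2 - 11.4)
S = 432.1 / 24.8
S = 17.4234 mV/unit

17.4234 mV/unit


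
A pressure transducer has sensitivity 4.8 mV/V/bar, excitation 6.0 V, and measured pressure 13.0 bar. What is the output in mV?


Output = sensitivity * Vex * P.
Vout = 4.8 * 6.0 * 13.0
Vout = 28.8 * 13.0
Vout = 374.4 mV

374.4 mV


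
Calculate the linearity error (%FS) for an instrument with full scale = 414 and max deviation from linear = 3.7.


Linearity error = (max deviation / full scale) * 100%.
Linearity = (3.7 / 414) * 100
Linearity = 0.894 %FS

0.894 %FS


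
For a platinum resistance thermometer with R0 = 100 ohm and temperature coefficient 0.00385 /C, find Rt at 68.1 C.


The RTD equation: Rt = R0 * (1 + alpha * T).
Rt = 100 * (1 + 0.00385 * 68.1)
Rt = 100 * (1 + 0.262185)
Rt = 100 * 1.262185
Rt = 126.219 ohm

126.219 ohm


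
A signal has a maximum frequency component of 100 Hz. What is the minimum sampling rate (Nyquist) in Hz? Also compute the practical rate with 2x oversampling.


By Nyquist theorem, fs_min = 2 * fmax.
fs_min = 2 * 100 = 200 Hz
Practical rate = 2 * fs_min = 2 * 200 = 400 Hz

fs_min = 200 Hz, fs_practical = 400 Hz


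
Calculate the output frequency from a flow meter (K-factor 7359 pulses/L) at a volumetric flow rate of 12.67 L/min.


Frequency = K * Q / 60 (converting L/min to L/s).
f = 7359 * 12.67 / 60
f = 93238.53 / 60
f = 1553.98 Hz

1553.98 Hz


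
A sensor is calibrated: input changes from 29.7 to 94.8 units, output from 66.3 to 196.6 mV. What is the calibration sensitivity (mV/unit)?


Sensitivity = (y2 - y1) / (x2 - x1).
S = (196.6 - 66.3) / (94.8 - 29.7)
S = 130.3 / 65.1
S = 2.0015 mV/unit

2.0015 mV/unit


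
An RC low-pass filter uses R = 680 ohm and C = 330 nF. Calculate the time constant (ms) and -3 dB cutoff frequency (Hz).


Time constant: tau = R * C.
tau = 680 * 3.30e-07 = 0.0002244 s
tau = 0.2244 ms
Cutoff frequency: fc = 1 / (2*pi*R*C).
fc = 1 / (2*pi*0.0002244) = 709.25 Hz

tau = 0.2244 ms, fc = 709.25 Hz


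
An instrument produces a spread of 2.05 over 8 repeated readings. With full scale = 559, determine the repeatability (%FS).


Repeatability = (spread / full scale) * 100%.
R = (2.05 / 559) * 100
R = 0.367 %FS

0.367 %FS


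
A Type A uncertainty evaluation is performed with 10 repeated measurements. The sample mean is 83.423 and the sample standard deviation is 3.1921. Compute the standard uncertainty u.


The standard uncertainty for Type A evaluation is u = s / sqrt(n).
u = 3.1921 / sqrt(10)
u = 3.1921 / 3.1623
u = 1.0094

1.0094


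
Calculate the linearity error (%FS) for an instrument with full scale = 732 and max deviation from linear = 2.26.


Linearity error = (max deviation / full scale) * 100%.
Linearity = (2.26 / 732) * 100
Linearity = 0.309 %FS

0.309 %FS


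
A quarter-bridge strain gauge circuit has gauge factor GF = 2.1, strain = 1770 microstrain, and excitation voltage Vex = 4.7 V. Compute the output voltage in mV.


Quarter bridge output: Vout = (GF * epsilon * Vex) / 4.
Vout = (2.1 * 1770e-6 * 4.7) / 4
Vout = 0.0174699 / 4 V
Vout = 0.00436748 V = 4.3675 mV

4.3675 mV


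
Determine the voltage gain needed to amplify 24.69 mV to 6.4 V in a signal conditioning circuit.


Gain = Vout / Vin (converting to same units).
G = 6.4 V / 24.69 mV
G = 6400.0 mV / 24.69 mV
G = 259.21

259.21


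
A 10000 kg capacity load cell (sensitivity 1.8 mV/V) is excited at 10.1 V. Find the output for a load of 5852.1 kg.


Vout = rated_output * Vex * (load / capacity).
Vout = 1.8 * 10.1 * (5852.1 / 10000)
Vout = 1.8 * 10.1 * 0.58521
Vout = 10.639 mV

10.639 mV


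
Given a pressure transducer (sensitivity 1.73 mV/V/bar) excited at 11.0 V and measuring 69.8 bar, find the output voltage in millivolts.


Output = sensitivity * Vex * P.
Vout = 1.73 * 11.0 * 69.8
Vout = 19.03 * 69.8
Vout = 1328.29 mV

1328.29 mV


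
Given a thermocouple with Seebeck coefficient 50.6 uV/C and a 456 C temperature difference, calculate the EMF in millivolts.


The thermocouple output V = sensitivity * dT.
V = 50.6 uV/C * 456 C
V = 23073.6 uV
V = 23.074 mV

23.074 mV


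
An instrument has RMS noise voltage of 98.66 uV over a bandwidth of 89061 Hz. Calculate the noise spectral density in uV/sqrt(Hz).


Noise spectral density = Vrms / sqrt(BW).
NSD = 98.66 / sqrt(89061)
NSD = 98.66 / 298.4309
NSD = 0.3306 uV/sqrt(Hz)

0.3306 uV/sqrt(Hz)


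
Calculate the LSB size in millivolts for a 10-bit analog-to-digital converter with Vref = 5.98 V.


The resolution (LSB) of an ADC is Vref / 2^n.
LSB = 5.98 / 2^10
LSB = 5.98 / 1024
LSB = 0.00583984 V = 5.83984375 mV

5.83984375 mV


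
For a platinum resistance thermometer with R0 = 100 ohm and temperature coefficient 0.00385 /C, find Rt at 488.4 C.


The RTD equation: Rt = R0 * (1 + alpha * T).
Rt = 100 * (1 + 0.00385 * 488.4)
Rt = 100 * (1 + 1.88034)
Rt = 100 * 2.88034
Rt = 288.034 ohm

288.034 ohm


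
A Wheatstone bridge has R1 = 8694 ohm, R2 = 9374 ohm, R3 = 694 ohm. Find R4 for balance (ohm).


At balance: R1*R4 = R2*R3, so R4 = R2*R3/R1.
R4 = 9374 * 694 / 8694
R4 = 6505556 / 8694
R4 = 748.28 ohm

748.28 ohm


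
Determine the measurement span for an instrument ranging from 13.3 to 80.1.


Span = upper range - lower range.
Span = 80.1 - (13.3)
Span = 66.8

66.8


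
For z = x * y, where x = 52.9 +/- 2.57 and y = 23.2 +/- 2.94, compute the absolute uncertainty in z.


For a product z = x*y, the relative uncertainty is:
uz/z = sqrt((ux/x)^2 + (uy/y)^2)
Relative uncertainties: ux/x = 2.57/52.9 = 0.048582
uy/y = 2.94/23.2 = 0.126724
z = 52.9 * 23.2 = 1227.3
uz = 1227.3 * sqrt(0.048582^2 + 0.126724^2) = 166.563

166.563


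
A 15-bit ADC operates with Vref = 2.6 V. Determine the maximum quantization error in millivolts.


The maximum quantization error is +/- LSB/2.
LSB = Vref / 2^n = 2.6 / 32768 = 7.935e-05 V
Max error = LSB / 2 = 7.935e-05 / 2 = 3.967e-05 V
Max error = 0.0397 mV

0.0397 mV


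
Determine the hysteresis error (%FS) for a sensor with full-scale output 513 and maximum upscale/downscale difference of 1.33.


Hysteresis = (max difference / full scale) * 100%.
H = (1.33 / 513) * 100
H = 0.259 %FS

0.259 %FS


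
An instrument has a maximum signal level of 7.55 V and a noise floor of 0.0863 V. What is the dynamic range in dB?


Dynamic range = 20 * log10(Vmax / Vnoise).
DR = 20 * log10(7.55 / 0.0863)
DR = 20 * log10(87.49)
DR = 38.84 dB

38.84 dB


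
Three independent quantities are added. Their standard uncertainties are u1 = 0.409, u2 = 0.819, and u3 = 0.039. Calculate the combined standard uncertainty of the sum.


For a sum of independent quantities, uc = sqrt(u1^2 + u2^2 + u3^2).
uc = sqrt(0.409^2 + 0.819^2 + 0.039^2)
uc = sqrt(0.167281 + 0.670761 + 0.001521)
uc = 0.9163

0.9163


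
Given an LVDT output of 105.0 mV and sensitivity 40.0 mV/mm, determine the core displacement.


Displacement = Vout / sensitivity.
d = 105.0 / 40.0
d = 2.625 mm

2.625 mm


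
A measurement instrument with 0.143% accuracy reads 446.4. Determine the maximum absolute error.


Absolute error = (accuracy% / 100) * reading.
Error = (0.143 / 100) * 446.4
Error = 0.00143 * 446.4
Error = 0.6384

0.6384


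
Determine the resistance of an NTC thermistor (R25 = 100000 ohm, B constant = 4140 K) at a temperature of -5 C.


NTC thermistor equation: Rt = R25 * exp(B * (1/T - 1/T25)).
T in Kelvin: 268.15 K, T25 = 298.15 K
1/T - 1/T25 = 1/268.15 - 1/298.15 = 0.00037524
B * (1/T - 1/T25) = 4140 * 0.00037524 = 1.5535
Rt = 100000 * exp(1.5535) = 472795.1 ohm

472795.1 ohm


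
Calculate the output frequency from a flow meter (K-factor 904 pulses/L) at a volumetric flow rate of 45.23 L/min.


Frequency = K * Q / 60 (converting L/min to L/s).
f = 904 * 45.23 / 60
f = 40887.92 / 60
f = 681.47 Hz

681.47 Hz


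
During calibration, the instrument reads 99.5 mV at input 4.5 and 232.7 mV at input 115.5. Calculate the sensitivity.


Sensitivity = (y2 - y1) / (x2 - x1).
S = (232.7 - 99.5) / (115.5 - 4.5)
S = 133.2 / 111.0
S = 1.2 mV/unit

1.2 mV/unit


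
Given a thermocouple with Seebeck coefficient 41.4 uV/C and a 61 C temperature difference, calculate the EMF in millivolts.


The thermocouple output V = sensitivity * dT.
V = 41.4 uV/C * 61 C
V = 2525.4 uV
V = 2.525 mV

2.525 mV


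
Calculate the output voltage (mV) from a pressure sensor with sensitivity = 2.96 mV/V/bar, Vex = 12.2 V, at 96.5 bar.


Output = sensitivity * Vex * P.
Vout = 2.96 * 12.2 * 96.5
Vout = 36.112 * 96.5
Vout = 3484.81 mV

3484.81 mV


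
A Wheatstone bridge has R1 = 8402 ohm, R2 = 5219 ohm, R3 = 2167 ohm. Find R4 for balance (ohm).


At balance: R1*R4 = R2*R3, so R4 = R2*R3/R1.
R4 = 5219 * 2167 / 8402
R4 = 11309573 / 8402
R4 = 1346.06 ohm

1346.06 ohm


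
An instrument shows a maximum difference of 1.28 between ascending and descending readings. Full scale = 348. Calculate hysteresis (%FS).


Hysteresis = (max difference / full scale) * 100%.
H = (1.28 / 348) * 100
H = 0.368 %FS

0.368 %FS


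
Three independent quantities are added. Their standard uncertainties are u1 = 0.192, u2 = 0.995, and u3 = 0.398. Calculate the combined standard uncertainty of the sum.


For a sum of independent quantities, uc = sqrt(u1^2 + u2^2 + u3^2).
uc = sqrt(0.192^2 + 0.995^2 + 0.398^2)
uc = sqrt(0.036864 + 0.990025 + 0.158404)
uc = 1.0887

1.0887


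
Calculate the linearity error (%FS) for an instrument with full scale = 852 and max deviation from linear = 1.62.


Linearity error = (max deviation / full scale) * 100%.
Linearity = (1.62 / 852) * 100
Linearity = 0.19 %FS

0.19 %FS


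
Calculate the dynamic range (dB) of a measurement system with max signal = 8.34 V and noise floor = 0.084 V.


Dynamic range = 20 * log10(Vmax / Vnoise).
DR = 20 * log10(8.34 / 0.084)
DR = 20 * log10(99.29)
DR = 39.94 dB

39.94 dB


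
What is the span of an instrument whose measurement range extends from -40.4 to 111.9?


Span = upper range - lower range.
Span = 111.9 - (-40.4)
Span = 152.3

152.3


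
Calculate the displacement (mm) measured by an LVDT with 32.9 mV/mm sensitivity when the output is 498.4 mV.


Displacement = Vout / sensitivity.
d = 498.4 / 32.9
d = 15.149 mm

15.149 mm


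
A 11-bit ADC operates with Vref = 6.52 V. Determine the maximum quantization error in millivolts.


The maximum quantization error is +/- LSB/2.
LSB = Vref / 2^n = 6.52 / 2048 = 0.00318359 V
Max error = LSB / 2 = 0.00318359 / 2 = 0.0015918 V
Max error = 1.5918 mV

1.5918 mV


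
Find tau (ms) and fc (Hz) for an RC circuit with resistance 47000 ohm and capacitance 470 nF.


Time constant: tau = R * C.
tau = 47000 * 4.70e-07 = 0.02209 s
tau = 22.09 ms
Cutoff frequency: fc = 1 / (2*pi*R*C).
fc = 1 / (2*pi*0.02209) = 7.2 Hz

tau = 22.09 ms, fc = 7.2 Hz


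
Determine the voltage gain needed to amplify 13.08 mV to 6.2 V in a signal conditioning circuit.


Gain = Vout / Vin (converting to same units).
G = 6.2 V / 13.08 mV
G = 6200.0 mV / 13.08 mV
G = 474.01

474.01


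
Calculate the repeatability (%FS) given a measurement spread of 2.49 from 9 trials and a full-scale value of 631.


Repeatability = (spread / full scale) * 100%.
R = (2.49 / 631) * 100
R = 0.395 %FS

0.395 %FS


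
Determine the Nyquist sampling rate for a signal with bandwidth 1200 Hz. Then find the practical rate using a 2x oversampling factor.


By Nyquist theorem, fs_min = 2 * fmax.
fs_min = 2 * 1200 = 2400 Hz
Practical rate = 2 * fs_min = 2 * 2400 = 4800 Hz

fs_min = 2400 Hz, fs_practical = 4800 Hz


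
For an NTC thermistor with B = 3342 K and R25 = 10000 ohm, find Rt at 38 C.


NTC thermistor equation: Rt = R25 * exp(B * (1/T - 1/T25)).
T in Kelvin: 311.15 K, T25 = 298.15 K
1/T - 1/T25 = 1/311.15 - 1/298.15 = -0.00014013
B * (1/T - 1/T25) = 3342 * -0.00014013 = -0.4683
Rt = 10000 * exp(-0.4683) = 6260.5 ohm

6260.5 ohm


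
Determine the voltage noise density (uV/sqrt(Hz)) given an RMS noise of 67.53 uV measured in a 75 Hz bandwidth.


Noise spectral density = Vrms / sqrt(BW).
NSD = 67.53 / sqrt(75)
NSD = 67.53 / 8.6603
NSD = 7.7977 uV/sqrt(Hz)

7.7977 uV/sqrt(Hz)


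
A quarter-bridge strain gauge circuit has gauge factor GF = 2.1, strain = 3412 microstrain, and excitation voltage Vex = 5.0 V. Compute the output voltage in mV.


Quarter bridge output: Vout = (GF * epsilon * Vex) / 4.
Vout = (2.1 * 3412e-6 * 5.0) / 4
Vout = 0.035826 / 4 V
Vout = 0.0089565 V = 8.9565 mV

8.9565 mV


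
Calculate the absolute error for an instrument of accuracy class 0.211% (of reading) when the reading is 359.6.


Absolute error = (accuracy% / 100) * reading.
Error = (0.211 / 100) * 359.6
Error = 0.00211 * 359.6
Error = 0.7588

0.7588


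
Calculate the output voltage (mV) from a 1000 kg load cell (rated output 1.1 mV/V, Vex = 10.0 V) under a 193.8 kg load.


Vout = rated_output * Vex * (load / capacity).
Vout = 1.1 * 10.0 * (193.8 / 1000)
Vout = 1.1 * 10.0 * 0.1938
Vout = 2.132 mV

2.132 mV


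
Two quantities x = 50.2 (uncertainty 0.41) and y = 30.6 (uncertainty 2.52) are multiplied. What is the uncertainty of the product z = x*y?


For a product z = x*y, the relative uncertainty is:
uz/z = sqrt((ux/x)^2 + (uy/y)^2)
Relative uncertainties: ux/x = 0.41/50.2 = 0.008167
uy/y = 2.52/30.6 = 0.082353
z = 50.2 * 30.6 = 1536.1
uz = 1536.1 * sqrt(0.008167^2 + 0.082353^2) = 127.125

127.125


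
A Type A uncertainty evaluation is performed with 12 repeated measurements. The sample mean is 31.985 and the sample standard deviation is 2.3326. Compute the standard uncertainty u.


The standard uncertainty for Type A evaluation is u = s / sqrt(n).
u = 2.3326 / sqrt(12)
u = 2.3326 / 3.4641
u = 0.6734

0.6734


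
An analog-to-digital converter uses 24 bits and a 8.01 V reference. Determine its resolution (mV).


The resolution (LSB) of an ADC is Vref / 2^n.
LSB = 8.01 / 2^24
LSB = 8.01 / 16777216
LSB = 4.8e-07 V = 0.00047743 mV

0.00047743 mV


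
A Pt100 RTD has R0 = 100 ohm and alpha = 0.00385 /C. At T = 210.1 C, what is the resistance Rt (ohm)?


The RTD equation: Rt = R0 * (1 + alpha * T).
Rt = 100 * (1 + 0.00385 * 210.1)
Rt = 100 * (1 + 0.808885)
Rt = 100 * 1.808885
Rt = 180.889 ohm

180.889 ohm


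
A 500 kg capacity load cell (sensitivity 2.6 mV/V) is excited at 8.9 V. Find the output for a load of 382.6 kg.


Vout = rated_output * Vex * (load / capacity).
Vout = 2.6 * 8.9 * (382.6 / 500)
Vout = 2.6 * 8.9 * 0.7652
Vout = 17.707 mV

17.707 mV


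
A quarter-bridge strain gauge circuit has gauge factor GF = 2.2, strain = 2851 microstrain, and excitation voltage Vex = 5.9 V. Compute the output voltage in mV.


Quarter bridge output: Vout = (GF * epsilon * Vex) / 4.
Vout = (2.2 * 2851e-6 * 5.9) / 4
Vout = 0.03700598 / 4 V
Vout = 0.0092515 V = 9.2515 mV

9.2515 mV


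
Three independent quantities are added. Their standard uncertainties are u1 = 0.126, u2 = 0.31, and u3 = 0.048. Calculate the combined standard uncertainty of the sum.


For a sum of independent quantities, uc = sqrt(u1^2 + u2^2 + u3^2).
uc = sqrt(0.126^2 + 0.31^2 + 0.048^2)
uc = sqrt(0.015876 + 0.0961 + 0.002304)
uc = 0.3381

0.3381


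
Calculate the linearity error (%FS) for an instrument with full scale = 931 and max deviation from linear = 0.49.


Linearity error = (max deviation / full scale) * 100%.
Linearity = (0.49 / 931) * 100
Linearity = 0.053 %FS

0.053 %FS


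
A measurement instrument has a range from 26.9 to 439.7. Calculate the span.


Span = upper range - lower range.
Span = 439.7 - (26.9)
Span = 412.8

412.8


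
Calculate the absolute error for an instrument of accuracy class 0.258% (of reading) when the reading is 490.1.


Absolute error = (accuracy% / 100) * reading.
Error = (0.258 / 100) * 490.1
Error = 0.00258 * 490.1
Error = 1.2645

1.2645


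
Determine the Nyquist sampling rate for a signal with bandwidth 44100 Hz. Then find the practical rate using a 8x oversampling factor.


By Nyquist theorem, fs_min = 2 * fmax.
fs_min = 2 * 44100 = 88200 Hz
Practical rate = 8 * fs_min = 8 * 88200 = 705600 Hz

fs_min = 88200 Hz, fs_practical = 705600 Hz


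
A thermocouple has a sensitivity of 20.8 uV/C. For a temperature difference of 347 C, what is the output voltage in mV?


The thermocouple output V = sensitivity * dT.
V = 20.8 uV/C * 347 C
V = 7217.6 uV
V = 7.218 mV

7.218 mV


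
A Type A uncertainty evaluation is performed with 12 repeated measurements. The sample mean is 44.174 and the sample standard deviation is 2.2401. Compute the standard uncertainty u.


The standard uncertainty for Type A evaluation is u = s / sqrt(n).
u = 2.2401 / sqrt(12)
u = 2.2401 / 3.4641
u = 0.6467

0.6467


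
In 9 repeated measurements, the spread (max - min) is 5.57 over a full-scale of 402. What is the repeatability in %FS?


Repeatability = (spread / full scale) * 100%.
R = (5.57 / 402) * 100
R = 1.386 %FS

1.386 %FS


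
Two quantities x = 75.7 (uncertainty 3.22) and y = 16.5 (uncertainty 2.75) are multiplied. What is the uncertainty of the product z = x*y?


For a product z = x*y, the relative uncertainty is:
uz/z = sqrt((ux/x)^2 + (uy/y)^2)
Relative uncertainties: ux/x = 3.22/75.7 = 0.042536
uy/y = 2.75/16.5 = 0.166667
z = 75.7 * 16.5 = 1249.0
uz = 1249.0 * sqrt(0.042536^2 + 0.166667^2) = 214.848

214.848


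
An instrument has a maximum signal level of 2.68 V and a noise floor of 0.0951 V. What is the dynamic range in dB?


Dynamic range = 20 * log10(Vmax / Vnoise).
DR = 20 * log10(2.68 / 0.0951)
DR = 20 * log10(28.18)
DR = 29.0 dB

29.0 dB


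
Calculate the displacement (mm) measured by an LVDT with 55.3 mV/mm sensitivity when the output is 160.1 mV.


Displacement = Vout / sensitivity.
d = 160.1 / 55.3
d = 2.895 mm

2.895 mm


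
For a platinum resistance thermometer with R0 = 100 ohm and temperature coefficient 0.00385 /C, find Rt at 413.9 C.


The RTD equation: Rt = R0 * (1 + alpha * T).
Rt = 100 * (1 + 0.00385 * 413.9)
Rt = 100 * (1 + 1.593515)
Rt = 100 * 2.593515
Rt = 259.351 ohm

259.351 ohm


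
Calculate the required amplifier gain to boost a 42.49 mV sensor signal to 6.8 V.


Gain = Vout / Vin (converting to same units).
G = 6.8 V / 42.49 mV
G = 6800.0 mV / 42.49 mV
G = 160.04

160.04


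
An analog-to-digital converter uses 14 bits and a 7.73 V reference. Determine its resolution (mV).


The resolution (LSB) of an ADC is Vref / 2^n.
LSB = 7.73 / 2^14
LSB = 7.73 / 16384
LSB = 0.0004718 V = 0.47180176 mV

0.47180176 mV


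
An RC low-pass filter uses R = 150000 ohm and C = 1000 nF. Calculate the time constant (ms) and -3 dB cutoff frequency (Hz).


Time constant: tau = R * C.
tau = 150000 * 1.00e-06 = 0.15 s
tau = 150.0 ms
Cutoff frequency: fc = 1 / (2*pi*R*C).
fc = 1 / (2*pi*0.15) = 1.06 Hz

tau = 150.0 ms, fc = 1.06 Hz


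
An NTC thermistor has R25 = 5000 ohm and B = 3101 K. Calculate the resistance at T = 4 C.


NTC thermistor equation: Rt = R25 * exp(B * (1/T - 1/T25)).
T in Kelvin: 277.15 K, T25 = 298.15 K
1/T - 1/T25 = 1/277.15 - 1/298.15 = 0.00025414
B * (1/T - 1/T25) = 3101 * 0.00025414 = 0.7881
Rt = 5000 * exp(0.7881) = 10995.9 ohm

10995.9 ohm


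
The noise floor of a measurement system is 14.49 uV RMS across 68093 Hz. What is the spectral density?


Noise spectral density = Vrms / sqrt(BW).
NSD = 14.49 / sqrt(68093)
NSD = 14.49 / 260.9464
NSD = 0.0555 uV/sqrt(Hz)

0.0555 uV/sqrt(Hz)


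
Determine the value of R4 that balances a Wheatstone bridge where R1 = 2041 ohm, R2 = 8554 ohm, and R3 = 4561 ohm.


At balance: R1*R4 = R2*R3, so R4 = R2*R3/R1.
R4 = 8554 * 4561 / 2041
R4 = 39014794 / 2041
R4 = 19115.53 ohm

19115.53 ohm


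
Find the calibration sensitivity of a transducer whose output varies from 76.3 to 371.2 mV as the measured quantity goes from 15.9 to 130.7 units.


Sensitivity = (y2 - y1) / (x2 - x1).
S = (371.2 - 76.3) / (130.7 - 15.9)
S = 294.9 / 114.8
S = 2.5688 mV/unit

2.5688 mV/unit


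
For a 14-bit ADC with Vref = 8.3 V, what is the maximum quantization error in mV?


The maximum quantization error is +/- LSB/2.
LSB = Vref / 2^n = 8.3 / 16384 = 0.00050659 V
Max error = LSB / 2 = 0.00050659 / 2 = 0.0002533 V
Max error = 0.2533 mV

0.2533 mV


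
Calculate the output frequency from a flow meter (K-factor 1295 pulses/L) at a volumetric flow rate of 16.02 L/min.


Frequency = K * Q / 60 (converting L/min to L/s).
f = 1295 * 16.02 / 60
f = 20745.9 / 60
f = 345.76 Hz

345.76 Hz


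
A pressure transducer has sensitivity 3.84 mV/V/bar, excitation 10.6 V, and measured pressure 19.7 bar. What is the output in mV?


Output = sensitivity * Vex * P.
Vout = 3.84 * 10.6 * 19.7
Vout = 40.704 * 19.7
Vout = 801.87 mV

801.87 mV


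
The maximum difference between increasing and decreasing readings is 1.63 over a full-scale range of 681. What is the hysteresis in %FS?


Hysteresis = (max difference / full scale) * 100%.
H = (1.63 / 681) * 100
H = 0.239 %FS

0.239 %FS


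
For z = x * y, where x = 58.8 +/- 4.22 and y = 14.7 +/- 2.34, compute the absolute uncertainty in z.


For a product z = x*y, the relative uncertainty is:
uz/z = sqrt((ux/x)^2 + (uy/y)^2)
Relative uncertainties: ux/x = 4.22/58.8 = 0.071769
uy/y = 2.34/14.7 = 0.159184
z = 58.8 * 14.7 = 864.4
uz = 864.4 * sqrt(0.071769^2 + 0.159184^2) = 150.93

150.93


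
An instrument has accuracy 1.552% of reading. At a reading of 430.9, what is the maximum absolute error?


Absolute error = (accuracy% / 100) * reading.
Error = (1.552 / 100) * 430.9
Error = 0.01552 * 430.9
Error = 6.6876

6.6876


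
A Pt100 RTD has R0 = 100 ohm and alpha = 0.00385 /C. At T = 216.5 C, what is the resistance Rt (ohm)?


The RTD equation: Rt = R0 * (1 + alpha * T).
Rt = 100 * (1 + 0.00385 * 216.5)
Rt = 100 * (1 + 0.833525)
Rt = 100 * 1.833525
Rt = 183.353 ohm

183.353 ohm


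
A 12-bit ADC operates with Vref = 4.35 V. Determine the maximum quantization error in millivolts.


The maximum quantization error is +/- LSB/2.
LSB = Vref / 2^n = 4.35 / 4096 = 0.00106201 V
Max error = LSB / 2 = 0.00106201 / 2 = 0.00053101 V
Max error = 0.531 mV

0.531 mV


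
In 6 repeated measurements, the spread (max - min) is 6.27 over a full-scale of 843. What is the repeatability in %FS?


Repeatability = (spread / full scale) * 100%.
R = (6.27 / 843) * 100
R = 0.744 %FS

0.744 %FS


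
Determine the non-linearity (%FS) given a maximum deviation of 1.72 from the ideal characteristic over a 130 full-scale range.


Linearity error = (max deviation / full scale) * 100%.
Linearity = (1.72 / 130) * 100
Linearity = 1.323 %FS

1.323 %FS


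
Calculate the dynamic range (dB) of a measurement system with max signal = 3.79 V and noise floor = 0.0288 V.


Dynamic range = 20 * log10(Vmax / Vnoise).
DR = 20 * log10(3.79 / 0.0288)
DR = 20 * log10(131.6)
DR = 42.38 dB

42.38 dB


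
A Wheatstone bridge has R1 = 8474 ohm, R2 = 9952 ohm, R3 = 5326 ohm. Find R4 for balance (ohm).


At balance: R1*R4 = R2*R3, so R4 = R2*R3/R1.
R4 = 9952 * 5326 / 8474
R4 = 53004352 / 8474
R4 = 6254.94 ohm

6254.94 ohm


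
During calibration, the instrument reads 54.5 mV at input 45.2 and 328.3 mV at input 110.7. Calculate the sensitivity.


Sensitivity = (y2 - y1) / (x2 - x1).
S = (328.3 - 54.5) / (110.7 - 45.2)
S = 273.8 / 65.5
S = 4.1802 mV/unit

4.1802 mV/unit


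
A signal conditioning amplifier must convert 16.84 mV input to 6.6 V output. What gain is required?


Gain = Vout / Vin (converting to same units).
G = 6.6 V / 16.84 mV
G = 6600.0 mV / 16.84 mV
G = 391.92

391.92


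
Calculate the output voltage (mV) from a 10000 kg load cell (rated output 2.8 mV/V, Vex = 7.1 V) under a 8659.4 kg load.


Vout = rated_output * Vex * (load / capacity).
Vout = 2.8 * 7.1 * (8659.4 / 10000)
Vout = 2.8 * 7.1 * 0.86594
Vout = 17.215 mV

17.215 mV


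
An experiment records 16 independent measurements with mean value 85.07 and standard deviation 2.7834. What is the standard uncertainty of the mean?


The standard uncertainty for Type A evaluation is u = s / sqrt(n).
u = 2.7834 / sqrt(16)
u = 2.7834 / 4.0
u = 0.6958

0.6958


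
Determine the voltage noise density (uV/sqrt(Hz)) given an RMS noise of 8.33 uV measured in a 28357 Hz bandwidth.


Noise spectral density = Vrms / sqrt(BW).
NSD = 8.33 / sqrt(28357)
NSD = 8.33 / 168.3954
NSD = 0.0495 uV/sqrt(Hz)

0.0495 uV/sqrt(Hz)


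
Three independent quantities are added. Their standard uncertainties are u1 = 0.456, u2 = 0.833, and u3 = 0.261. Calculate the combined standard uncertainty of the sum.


For a sum of independent quantities, uc = sqrt(u1^2 + u2^2 + u3^2).
uc = sqrt(0.456^2 + 0.833^2 + 0.261^2)
uc = sqrt(0.207936 + 0.693889 + 0.068121)
uc = 0.9849

0.9849


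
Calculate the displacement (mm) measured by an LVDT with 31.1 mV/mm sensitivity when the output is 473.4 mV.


Displacement = Vout / sensitivity.
d = 473.4 / 31.1
d = 15.222 mm

15.222 mm


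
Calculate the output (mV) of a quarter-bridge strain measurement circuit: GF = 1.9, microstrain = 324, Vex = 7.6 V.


Quarter bridge output: Vout = (GF * epsilon * Vex) / 4.
Vout = (1.9 * 324e-6 * 7.6) / 4
Vout = 0.00467856 / 4 V
Vout = 0.00116964 V = 1.1696 mV

1.1696 mV


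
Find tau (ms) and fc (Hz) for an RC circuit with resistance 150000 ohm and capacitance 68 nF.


Time constant: tau = R * C.
tau = 150000 * 6.80e-08 = 0.0102 s
tau = 10.2 ms
Cutoff frequency: fc = 1 / (2*pi*R*C).
fc = 1 / (2*pi*0.0102) = 15.6 Hz

tau = 10.2 ms, fc = 15.6 Hz


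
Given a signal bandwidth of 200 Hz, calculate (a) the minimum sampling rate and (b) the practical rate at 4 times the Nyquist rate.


By Nyquist theorem, fs_min = 2 * fmax.
fs_min = 2 * 200 = 400 Hz
Practical rate = 4 * fs_min = 4 * 400 = 1600 Hz

fs_min = 400 Hz, fs_practical = 1600 Hz


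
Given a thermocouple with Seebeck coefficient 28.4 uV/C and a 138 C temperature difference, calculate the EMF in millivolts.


The thermocouple output V = sensitivity * dT.
V = 28.4 uV/C * 138 C
V = 3919.2 uV
V = 3.919 mV

3.919 mV


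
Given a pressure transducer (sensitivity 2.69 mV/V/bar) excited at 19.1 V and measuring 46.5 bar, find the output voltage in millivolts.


Output = sensitivity * Vex * P.
Vout = 2.69 * 19.1 * 46.5
Vout = 51.379 * 46.5
Vout = 2389.12 mV

2389.12 mV


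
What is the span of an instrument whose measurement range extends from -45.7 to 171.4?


Span = upper range - lower range.
Span = 171.4 - (-45.7)
Span = 217.1

217.1


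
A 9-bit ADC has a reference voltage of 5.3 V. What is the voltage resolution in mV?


The resolution (LSB) of an ADC is Vref / 2^n.
LSB = 5.3 / 2^9
LSB = 5.3 / 512
LSB = 0.01035156 V = 10.3515625 mV

10.3515625 mV


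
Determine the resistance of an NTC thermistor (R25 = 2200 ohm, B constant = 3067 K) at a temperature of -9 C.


NTC thermistor equation: Rt = R25 * exp(B * (1/T - 1/T25)).
T in Kelvin: 264.15 K, T25 = 298.15 K
1/T - 1/T25 = 1/264.15 - 1/298.15 = 0.00043171
B * (1/T - 1/T25) = 3067 * 0.00043171 = 1.3241
Rt = 2200 * exp(1.3241) = 8269.0 ohm

8269.0 ohm


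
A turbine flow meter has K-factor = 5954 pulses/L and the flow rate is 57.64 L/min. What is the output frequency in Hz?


Frequency = K * Q / 60 (converting L/min to L/s).
f = 5954 * 57.64 / 60
f = 343188.56 / 60
f = 5719.81 Hz

5719.81 Hz


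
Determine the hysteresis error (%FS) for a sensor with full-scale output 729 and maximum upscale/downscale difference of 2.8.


Hysteresis = (max difference / full scale) * 100%.
H = (2.8 / 729) * 100
H = 0.384 %FS

0.384 %FS


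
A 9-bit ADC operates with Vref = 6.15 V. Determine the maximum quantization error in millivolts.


The maximum quantization error is +/- LSB/2.
LSB = Vref / 2^n = 6.15 / 512 = 0.01201172 V
Max error = LSB / 2 = 0.01201172 / 2 = 0.00600586 V
Max error = 6.0059 mV

6.0059 mV


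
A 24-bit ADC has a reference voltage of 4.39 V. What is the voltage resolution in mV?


The resolution (LSB) of an ADC is Vref / 2^n.
LSB = 4.39 / 2^24
LSB = 4.39 / 16777216
LSB = 2.6e-07 V = 0.00026166 mV

0.00026166 mV


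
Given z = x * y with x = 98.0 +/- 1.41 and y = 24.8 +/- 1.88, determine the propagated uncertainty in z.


For a product z = x*y, the relative uncertainty is:
uz/z = sqrt((ux/x)^2 + (uy/y)^2)
Relative uncertainties: ux/x = 1.41/98.0 = 0.014388
uy/y = 1.88/24.8 = 0.075806
z = 98.0 * 24.8 = 2430.4
uz = 2430.4 * sqrt(0.014388^2 + 0.075806^2) = 187.529

187.529


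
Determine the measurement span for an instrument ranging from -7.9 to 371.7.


Span = upper range - lower range.
Span = 371.7 - (-7.9)
Span = 379.6

379.6


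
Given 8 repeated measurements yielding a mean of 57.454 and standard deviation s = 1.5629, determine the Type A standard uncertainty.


The standard uncertainty for Type A evaluation is u = s / sqrt(n).
u = 1.5629 / sqrt(8)
u = 1.5629 / 2.8284
u = 0.5526

0.5526


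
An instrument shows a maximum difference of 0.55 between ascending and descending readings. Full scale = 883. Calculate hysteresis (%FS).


Hysteresis = (max difference / full scale) * 100%.
H = (0.55 / 883) * 100
H = 0.062 %FS

0.062 %FS


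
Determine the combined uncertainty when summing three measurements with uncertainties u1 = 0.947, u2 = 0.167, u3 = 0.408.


For a sum of independent quantities, uc = sqrt(u1^2 + u2^2 + u3^2).
uc = sqrt(0.947^2 + 0.167^2 + 0.408^2)
uc = sqrt(0.896809 + 0.027889 + 0.166464)
uc = 1.0446

1.0446


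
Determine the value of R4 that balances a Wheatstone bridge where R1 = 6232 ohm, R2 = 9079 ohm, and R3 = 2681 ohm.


At balance: R1*R4 = R2*R3, so R4 = R2*R3/R1.
R4 = 9079 * 2681 / 6232
R4 = 24340799 / 6232
R4 = 3905.78 ohm

3905.78 ohm


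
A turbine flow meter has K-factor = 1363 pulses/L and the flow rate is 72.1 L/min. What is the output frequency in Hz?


Frequency = K * Q / 60 (converting L/min to L/s).
f = 1363 * 72.1 / 60
f = 98272.3 / 60
f = 1637.87 Hz

1637.87 Hz


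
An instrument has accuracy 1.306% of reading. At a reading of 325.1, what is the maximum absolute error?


Absolute error = (accuracy% / 100) * reading.
Error = (1.306 / 100) * 325.1
Error = 0.01306 * 325.1
Error = 4.2458

4.2458


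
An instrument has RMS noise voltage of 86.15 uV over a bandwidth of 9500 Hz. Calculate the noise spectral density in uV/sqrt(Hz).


Noise spectral density = Vrms / sqrt(BW).
NSD = 86.15 / sqrt(9500)
NSD = 86.15 / 97.4679
NSD = 0.8839 uV/sqrt(Hz)

0.8839 uV/sqrt(Hz)


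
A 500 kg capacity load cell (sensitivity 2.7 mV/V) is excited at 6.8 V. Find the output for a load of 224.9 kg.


Vout = rated_output * Vex * (load / capacity).
Vout = 2.7 * 6.8 * (224.9 / 500)
Vout = 2.7 * 6.8 * 0.4498
Vout = 8.258 mV

8.258 mV


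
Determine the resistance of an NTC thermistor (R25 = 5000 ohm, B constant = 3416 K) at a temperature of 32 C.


NTC thermistor equation: Rt = R25 * exp(B * (1/T - 1/T25)).
T in Kelvin: 305.15 K, T25 = 298.15 K
1/T - 1/T25 = 1/305.15 - 1/298.15 = -7.694e-05
B * (1/T - 1/T25) = 3416 * -7.694e-05 = -0.2628
Rt = 5000 * exp(-0.2628) = 3844.4 ohm

3844.4 ohm
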